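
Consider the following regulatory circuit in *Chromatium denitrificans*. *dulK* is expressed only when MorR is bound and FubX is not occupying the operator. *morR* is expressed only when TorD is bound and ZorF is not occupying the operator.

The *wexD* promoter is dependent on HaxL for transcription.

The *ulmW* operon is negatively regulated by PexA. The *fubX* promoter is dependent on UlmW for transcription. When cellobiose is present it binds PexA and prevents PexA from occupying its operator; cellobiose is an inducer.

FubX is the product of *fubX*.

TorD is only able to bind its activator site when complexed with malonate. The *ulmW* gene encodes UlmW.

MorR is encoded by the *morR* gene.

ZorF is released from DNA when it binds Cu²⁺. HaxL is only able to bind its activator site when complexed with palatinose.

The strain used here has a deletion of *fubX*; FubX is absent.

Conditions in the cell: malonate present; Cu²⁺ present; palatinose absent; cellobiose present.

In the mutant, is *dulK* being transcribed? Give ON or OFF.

Cu²⁺ is present, so ZorF is inactive.
Malonate is present, so TorD is active.
No repressor is bound and TorD is active, so *morR* is transcribed.
So MorR is produced and active.
FubX is non-functional in this strain, so it has no effect.
No repressor is bound and MorR is active, so *dulK* is transcribed.

ON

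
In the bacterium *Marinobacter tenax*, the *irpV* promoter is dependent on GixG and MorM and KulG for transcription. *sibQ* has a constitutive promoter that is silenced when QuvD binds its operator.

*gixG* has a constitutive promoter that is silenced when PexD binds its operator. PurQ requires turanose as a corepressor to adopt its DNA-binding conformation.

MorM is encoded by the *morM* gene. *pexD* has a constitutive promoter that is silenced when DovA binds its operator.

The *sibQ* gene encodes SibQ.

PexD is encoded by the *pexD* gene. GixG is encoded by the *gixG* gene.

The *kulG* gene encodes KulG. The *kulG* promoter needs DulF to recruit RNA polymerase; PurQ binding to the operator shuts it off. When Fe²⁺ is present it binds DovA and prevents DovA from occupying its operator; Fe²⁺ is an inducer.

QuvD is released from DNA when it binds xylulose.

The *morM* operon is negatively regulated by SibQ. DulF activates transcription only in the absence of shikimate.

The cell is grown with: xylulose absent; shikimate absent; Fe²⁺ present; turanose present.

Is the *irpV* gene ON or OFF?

OFF

Fe²⁺ is present, so DovA is inactive.
With no repressor bound, *pexD* is transcribed.
So PexD is produced and active.
With repressor PexD bound, *gixG* is not transcribed.
So GixG is not produced.
Xylulose is absent, so QuvD is active.
With repressor QuvD bound, *sibQ* is not transcribed.
So SibQ is not produced.
With no repressor bound, *morM* is transcribed.
So MorM is produced and active.
Shikimate is absent, so DulF is active.
Turanose is present, so PurQ is active.
With repressor PurQ bound, *kulG* is not transcribed.
So KulG is not produced.
Required activator GixG is absent, so *irpV* is not transcribed.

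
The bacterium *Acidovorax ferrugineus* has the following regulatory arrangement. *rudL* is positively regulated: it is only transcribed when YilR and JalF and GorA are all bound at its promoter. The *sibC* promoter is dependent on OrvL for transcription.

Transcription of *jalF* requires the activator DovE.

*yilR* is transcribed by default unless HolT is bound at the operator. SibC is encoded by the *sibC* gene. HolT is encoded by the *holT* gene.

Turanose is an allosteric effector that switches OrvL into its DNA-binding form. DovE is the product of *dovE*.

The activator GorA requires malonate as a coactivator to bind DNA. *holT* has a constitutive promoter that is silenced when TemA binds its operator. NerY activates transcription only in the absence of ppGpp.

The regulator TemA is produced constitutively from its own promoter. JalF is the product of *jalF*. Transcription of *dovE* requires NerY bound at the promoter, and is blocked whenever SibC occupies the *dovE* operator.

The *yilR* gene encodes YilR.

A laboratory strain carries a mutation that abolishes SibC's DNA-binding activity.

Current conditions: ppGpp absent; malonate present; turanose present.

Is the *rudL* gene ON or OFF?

ON

TemA is produced constitutively and is active.
With repressor TemA bound, *holT* is not transcribed.
So HolT is not produced.
With no repressor bound, *yilR* is transcribed.
So YilR is produced and active.
SibC is non-functional in this strain, so it has no effect.
ppGpp is absent, so NerY is active.
No repressor is bound and NerY is active, so *dovE* is transcribed.
So DovE is produced and active.
No repressor is bound and DovE is active, so *jalF* is transcribed.
So JalF is produced and active.
Malonate is present, so GorA is active.
No repressor is bound and YilR and JalF and GorA are active, so *rudL* is transcribed.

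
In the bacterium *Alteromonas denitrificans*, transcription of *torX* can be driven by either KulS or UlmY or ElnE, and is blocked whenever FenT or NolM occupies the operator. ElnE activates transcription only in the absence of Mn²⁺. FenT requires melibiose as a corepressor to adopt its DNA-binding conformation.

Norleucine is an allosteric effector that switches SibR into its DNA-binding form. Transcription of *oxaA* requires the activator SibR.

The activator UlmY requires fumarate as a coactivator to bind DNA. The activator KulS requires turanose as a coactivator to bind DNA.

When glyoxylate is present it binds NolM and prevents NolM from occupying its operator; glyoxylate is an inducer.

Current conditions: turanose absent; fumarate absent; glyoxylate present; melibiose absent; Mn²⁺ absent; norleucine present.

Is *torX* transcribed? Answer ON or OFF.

Melibiose is absent, so FenT is inactive.
Glyoxylate is present, so NolM is inactive.
Turanose is absent, so KulS is inactive.
Fumarate is absent, so UlmY is inactive.
Mn²⁺ is absent, so ElnE is active.
Activator ElnE is present, so *torX* is transcribed.

ON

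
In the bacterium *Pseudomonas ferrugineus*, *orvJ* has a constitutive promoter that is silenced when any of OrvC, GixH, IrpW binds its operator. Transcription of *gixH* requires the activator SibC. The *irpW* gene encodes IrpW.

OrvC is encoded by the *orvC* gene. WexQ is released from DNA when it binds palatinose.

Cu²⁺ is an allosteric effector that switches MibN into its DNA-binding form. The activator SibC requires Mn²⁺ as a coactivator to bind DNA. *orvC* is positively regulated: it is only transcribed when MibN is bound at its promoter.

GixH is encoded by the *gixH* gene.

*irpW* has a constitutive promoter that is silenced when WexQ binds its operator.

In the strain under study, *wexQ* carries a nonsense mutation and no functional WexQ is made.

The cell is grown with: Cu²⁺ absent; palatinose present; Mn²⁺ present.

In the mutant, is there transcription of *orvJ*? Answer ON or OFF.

Cu²⁺ is absent, so MibN is inactive.
Required activator MibN is absent, so *orvC* is not transcribed.
So OrvC is not produced.
Mn²⁺ is present, so SibC is active.
No repressor is bound and SibC is active, so *gixH* is transcribed.
So GixH is produced and active.
WexQ is non-functional in this strain, so it has no effect.
With no repressor bound, *irpW* is transcribed.
So IrpW is produced and active.
With repressor GixH bound, *orvJ* is not transcribed.

OFF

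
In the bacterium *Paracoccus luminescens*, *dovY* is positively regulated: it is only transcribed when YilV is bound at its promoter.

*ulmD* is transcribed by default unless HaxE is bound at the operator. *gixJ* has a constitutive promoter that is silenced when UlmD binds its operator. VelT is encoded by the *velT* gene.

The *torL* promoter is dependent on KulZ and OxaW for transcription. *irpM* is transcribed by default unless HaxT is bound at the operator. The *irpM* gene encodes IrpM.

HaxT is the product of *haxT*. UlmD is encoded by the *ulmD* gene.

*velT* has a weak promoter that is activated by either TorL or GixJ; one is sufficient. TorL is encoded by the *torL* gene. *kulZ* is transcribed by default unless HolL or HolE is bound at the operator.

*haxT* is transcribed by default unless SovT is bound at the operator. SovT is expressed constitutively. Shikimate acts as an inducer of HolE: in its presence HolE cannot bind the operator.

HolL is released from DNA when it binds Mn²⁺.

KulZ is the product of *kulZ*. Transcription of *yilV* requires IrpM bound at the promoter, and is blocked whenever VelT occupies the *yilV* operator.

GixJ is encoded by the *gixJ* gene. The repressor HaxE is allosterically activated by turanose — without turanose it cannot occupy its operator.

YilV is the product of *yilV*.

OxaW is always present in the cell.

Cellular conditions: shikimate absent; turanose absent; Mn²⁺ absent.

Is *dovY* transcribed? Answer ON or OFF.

ON

Mn²⁺ is absent, so HolL is active.
Shikimate is absent, so HolE is active.
With repressor HolL bound, *kulZ* is not transcribed.
So KulZ is not produced.
OxaW is produced constitutively and is active.
Required activator KulZ is absent, so *torL* is not transcribed.
So TorL is not produced.
Turanose is absent, so HaxE is inactive.
With no repressor bound, *ulmD* is transcribed.
So UlmD is produced and active.
With repressor UlmD bound, *gixJ* is not transcribed.
So GixJ is not produced.
No activator is available at the *velT* promoter, so *velT* is not transcribed.
So VelT is not produced.
SovT is produced constitutively and is active.
With repressor SovT bound, *haxT* is not transcribed.
So HaxT is not produced.
With no repressor bound, *irpM* is transcribed.
So IrpM is produced and active.
No repressor is bound and IrpM is active, so *yilV* is transcribed.
So YilV is produced and active.
No repressor is bound and YilV is active, so *dovY* is transcribed.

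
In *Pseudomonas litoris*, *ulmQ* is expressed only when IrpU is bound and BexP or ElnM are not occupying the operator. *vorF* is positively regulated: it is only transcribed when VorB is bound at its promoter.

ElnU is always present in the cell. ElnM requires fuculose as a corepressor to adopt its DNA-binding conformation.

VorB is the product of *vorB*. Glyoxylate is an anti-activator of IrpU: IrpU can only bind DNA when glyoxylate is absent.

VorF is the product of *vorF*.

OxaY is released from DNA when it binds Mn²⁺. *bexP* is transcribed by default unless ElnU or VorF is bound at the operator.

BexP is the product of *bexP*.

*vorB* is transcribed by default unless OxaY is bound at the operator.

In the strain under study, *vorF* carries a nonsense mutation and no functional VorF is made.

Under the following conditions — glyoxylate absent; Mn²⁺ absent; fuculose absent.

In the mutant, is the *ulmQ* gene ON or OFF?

ON

ElnU is produced constitutively and is active.
VorF is non-functional in this strain, so it has no effect.
With repressor ElnU bound, *bexP* is not transcribed.
So BexP is not produced.
Fuculose is absent, so ElnM is inactive.
Glyoxylate is absent, so IrpU is active.
No repressor is bound and IrpU is active, so *ulmQ* is transcribed.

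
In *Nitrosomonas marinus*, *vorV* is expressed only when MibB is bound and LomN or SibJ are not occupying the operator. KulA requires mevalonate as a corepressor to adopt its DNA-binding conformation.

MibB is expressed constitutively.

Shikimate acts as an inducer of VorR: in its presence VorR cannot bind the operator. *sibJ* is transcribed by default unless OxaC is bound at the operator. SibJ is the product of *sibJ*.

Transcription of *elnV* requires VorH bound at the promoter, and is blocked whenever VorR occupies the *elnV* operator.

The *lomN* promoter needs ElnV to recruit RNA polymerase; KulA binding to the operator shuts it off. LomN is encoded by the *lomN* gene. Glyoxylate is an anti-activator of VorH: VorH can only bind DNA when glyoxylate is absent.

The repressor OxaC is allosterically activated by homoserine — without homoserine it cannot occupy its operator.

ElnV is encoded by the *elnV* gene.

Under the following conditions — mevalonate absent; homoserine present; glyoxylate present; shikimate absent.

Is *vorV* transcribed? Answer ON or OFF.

ON

MibB is produced constitutively and is active.
Mevalonate is absent, so KulA is inactive.
Glyoxylate is present, so VorH is inactive.
Shikimate is absent, so VorR is active.
With repressor VorR bound, *elnV* is not transcribed.
So ElnV is not produced.
Required activator ElnV is absent, so *lomN* is not transcribed.
So LomN is not produced.
Homoserine is present, so OxaC is active.
With repressor OxaC bound, *sibJ* is not transcribed.
So SibJ is not produced.
No repressor is bound and MibB is active, so *vorV* is transcribed.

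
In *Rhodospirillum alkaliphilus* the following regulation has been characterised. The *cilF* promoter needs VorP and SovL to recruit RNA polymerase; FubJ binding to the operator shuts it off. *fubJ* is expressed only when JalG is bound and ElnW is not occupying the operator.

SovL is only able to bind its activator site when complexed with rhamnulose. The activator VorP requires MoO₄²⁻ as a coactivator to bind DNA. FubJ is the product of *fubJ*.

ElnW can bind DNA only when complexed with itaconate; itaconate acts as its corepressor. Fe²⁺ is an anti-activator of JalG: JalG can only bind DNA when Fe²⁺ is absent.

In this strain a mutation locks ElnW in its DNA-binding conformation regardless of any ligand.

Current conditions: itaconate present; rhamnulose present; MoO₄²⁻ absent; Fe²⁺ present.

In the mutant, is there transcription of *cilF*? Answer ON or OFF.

MoO₄²⁻ is absent, so VorP is inactive.
Rhamnulose is present, so SovL is active.
Fe²⁺ is present, so JalG is inactive.
ElnW is constitutively active in this strain.
With repressor ElnW bound, *fubJ* is not transcribed.
So FubJ is not produced.
Required activator VorP is absent, so *cilF* is not transcribed.

OFF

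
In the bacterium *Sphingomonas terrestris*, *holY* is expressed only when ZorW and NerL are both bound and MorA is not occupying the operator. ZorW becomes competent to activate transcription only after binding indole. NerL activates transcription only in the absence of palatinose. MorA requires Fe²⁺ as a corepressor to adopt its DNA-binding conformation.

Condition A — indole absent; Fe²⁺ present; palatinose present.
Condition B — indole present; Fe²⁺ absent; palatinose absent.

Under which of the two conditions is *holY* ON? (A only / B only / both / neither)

B only

Condition A:
Indole is absent, so ZorW is inactive.
Fe²⁺ is present, so MorA is active.
Palatinose is present, so NerL is inactive.
With repressor MorA bound, *holY* is not transcribed.
→ *holY* is OFF in A.
Condition B:
Indole is present, so ZorW is active.
Fe²⁺ is absent, so MorA is inactive.
Palatinose is absent, so NerL is active.
No repressor is bound and ZorW and NerL are active, so *holY* is transcribed.
→ *holY* is ON in B.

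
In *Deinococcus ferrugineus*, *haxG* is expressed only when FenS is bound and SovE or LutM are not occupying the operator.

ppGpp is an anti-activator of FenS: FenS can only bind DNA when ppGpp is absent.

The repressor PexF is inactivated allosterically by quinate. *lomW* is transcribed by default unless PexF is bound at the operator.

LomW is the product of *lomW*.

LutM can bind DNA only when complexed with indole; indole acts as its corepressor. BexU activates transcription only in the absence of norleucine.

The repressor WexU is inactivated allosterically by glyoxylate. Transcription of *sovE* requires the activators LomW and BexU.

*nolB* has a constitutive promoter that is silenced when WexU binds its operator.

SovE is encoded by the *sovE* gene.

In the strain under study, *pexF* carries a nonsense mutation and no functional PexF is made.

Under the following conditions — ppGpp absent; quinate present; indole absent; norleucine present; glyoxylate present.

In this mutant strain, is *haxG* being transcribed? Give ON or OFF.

PexF is non-functional in this strain, so it has no effect.
With no repressor bound, *lomW* is transcribed.
So LomW is produced and active.
Norleucine is present, so BexU is inactive.
Required activator BexU is absent, so *sovE* is not transcribed.
So SovE is not produced.
ppGpp is absent, so FenS is active.
Indole is absent, so LutM is inactive.
No repressor is bound and FenS is active, so *haxG* is transcribed.

ON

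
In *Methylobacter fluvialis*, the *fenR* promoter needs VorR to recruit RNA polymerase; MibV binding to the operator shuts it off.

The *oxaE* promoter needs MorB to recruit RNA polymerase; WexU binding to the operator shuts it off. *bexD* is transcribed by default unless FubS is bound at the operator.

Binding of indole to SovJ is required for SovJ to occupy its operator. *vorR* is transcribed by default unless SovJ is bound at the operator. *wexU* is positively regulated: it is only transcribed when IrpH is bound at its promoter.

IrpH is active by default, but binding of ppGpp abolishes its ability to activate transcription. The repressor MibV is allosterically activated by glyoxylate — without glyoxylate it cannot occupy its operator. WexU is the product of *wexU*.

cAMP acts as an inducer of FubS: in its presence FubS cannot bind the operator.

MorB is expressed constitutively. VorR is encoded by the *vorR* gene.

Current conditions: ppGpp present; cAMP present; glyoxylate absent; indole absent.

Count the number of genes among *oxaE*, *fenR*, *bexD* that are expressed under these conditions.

ppGpp is present, so IrpH is inactive.
Required activator IrpH is absent, so *wexU* is not transcribed.
So WexU is not produced.
MorB is produced constitutively and is active.
No repressor is bound and MorB is active, so *oxaE* is transcribed.
→ *oxaE* is ON.
Indole is absent, so SovJ is inactive.
With no repressor bound, *vorR* is transcribed.
So VorR is produced and active.
Glyoxylate is absent, so MibV is inactive.
No repressor is bound and VorR is active, so *fenR* is transcribed.
→ *fenR* is ON.
cAMP is present, so FubS is inactive.
With no repressor bound, *bexD* is transcribed.
→ *bexD* is ON.
3 of the 3 genes are transcribed.

3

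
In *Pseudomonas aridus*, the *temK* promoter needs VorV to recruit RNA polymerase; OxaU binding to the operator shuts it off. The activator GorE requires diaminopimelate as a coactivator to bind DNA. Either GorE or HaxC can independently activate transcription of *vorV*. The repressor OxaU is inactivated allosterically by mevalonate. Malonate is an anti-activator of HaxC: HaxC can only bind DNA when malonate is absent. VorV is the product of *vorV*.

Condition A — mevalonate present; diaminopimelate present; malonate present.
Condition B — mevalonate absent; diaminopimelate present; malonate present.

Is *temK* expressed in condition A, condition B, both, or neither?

A only

Condition A:
Mevalonate is present, so OxaU is inactive.
Diaminopimelate is present, so GorE is active.
Malonate is present, so HaxC is inactive.
Activator GorE is present, so *vorV* is transcribed.
So VorV is produced and active.
No repressor is bound and VorV is active, so *temK* is transcribed.
→ *temK* is ON in A.
Condition B:
Mevalonate is absent, so OxaU is active.
Diaminopimelate is present, so GorE is active.
Malonate is present, so HaxC is inactive.
Activator GorE is present, so *vorV* is transcribed.
So VorV is produced and active.
With repressor OxaU bound, *temK* is not transcribed.
→ *temK* is OFF in B.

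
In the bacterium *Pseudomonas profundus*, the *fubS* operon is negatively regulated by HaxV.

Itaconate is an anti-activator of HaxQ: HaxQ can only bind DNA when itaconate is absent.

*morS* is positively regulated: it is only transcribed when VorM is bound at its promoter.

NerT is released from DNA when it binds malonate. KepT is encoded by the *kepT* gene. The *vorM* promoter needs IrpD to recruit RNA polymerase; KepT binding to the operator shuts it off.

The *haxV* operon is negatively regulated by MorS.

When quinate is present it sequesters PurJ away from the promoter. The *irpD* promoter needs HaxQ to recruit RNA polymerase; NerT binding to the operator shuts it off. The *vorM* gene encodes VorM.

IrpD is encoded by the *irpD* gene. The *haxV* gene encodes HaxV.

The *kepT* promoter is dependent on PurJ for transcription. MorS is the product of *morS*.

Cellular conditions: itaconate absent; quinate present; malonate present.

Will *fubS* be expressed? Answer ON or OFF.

Quinate is present, so PurJ is inactive.
Required activator PurJ is absent, so *kepT* is not transcribed.
So KepT is not produced.
Malonate is present, so NerT is inactive.
Itaconate is absent, so HaxQ is active.
No repressor is bound and HaxQ is active, so *irpD* is transcribed.
So IrpD is produced and active.
No repressor is bound and IrpD is active, so *vorM* is transcribed.
So VorM is produced and active.
No repressor is bound and VorM is active, so *morS* is transcribed.
So MorS is produced and active.
With repressor MorS bound, *haxV* is not transcribed.
So HaxV is not produced.
With no repressor bound, *fubS* is transcribed.

ON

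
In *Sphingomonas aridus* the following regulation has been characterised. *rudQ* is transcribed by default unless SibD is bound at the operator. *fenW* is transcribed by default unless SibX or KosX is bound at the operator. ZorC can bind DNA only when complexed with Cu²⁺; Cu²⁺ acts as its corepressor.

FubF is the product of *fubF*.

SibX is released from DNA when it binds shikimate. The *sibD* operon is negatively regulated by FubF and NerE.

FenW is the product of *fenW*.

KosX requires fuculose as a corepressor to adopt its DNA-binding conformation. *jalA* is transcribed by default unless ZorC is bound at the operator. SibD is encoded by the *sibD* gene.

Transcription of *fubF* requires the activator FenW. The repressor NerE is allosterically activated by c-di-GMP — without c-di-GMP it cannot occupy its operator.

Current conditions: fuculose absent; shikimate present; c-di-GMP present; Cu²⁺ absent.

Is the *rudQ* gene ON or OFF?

Shikimate is present, so SibX is inactive.
Fuculose is absent, so KosX is inactive.
With no repressor bound, *fenW* is transcribed.
So FenW is produced and active.
No repressor is bound and FenW is active, so *fubF* is transcribed.
So FubF is produced and active.
c-di-GMP is present, so NerE is active.
With repressor FubF bound, *sibD* is not transcribed.
So SibD is not produced.
With no repressor bound, *rudQ* is transcribed.

ON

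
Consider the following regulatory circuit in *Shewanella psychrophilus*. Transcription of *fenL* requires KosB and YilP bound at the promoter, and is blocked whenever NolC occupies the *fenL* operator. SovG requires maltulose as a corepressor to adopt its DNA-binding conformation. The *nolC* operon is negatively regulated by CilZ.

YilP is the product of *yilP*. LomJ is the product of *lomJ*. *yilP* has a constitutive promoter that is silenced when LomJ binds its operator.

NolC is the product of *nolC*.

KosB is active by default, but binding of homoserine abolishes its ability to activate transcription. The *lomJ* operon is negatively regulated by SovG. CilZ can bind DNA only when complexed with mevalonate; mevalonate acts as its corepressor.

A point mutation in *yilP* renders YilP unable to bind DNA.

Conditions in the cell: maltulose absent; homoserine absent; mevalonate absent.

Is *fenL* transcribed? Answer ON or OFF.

Homoserine is absent, so KosB is active.
Mevalonate is absent, so CilZ is inactive.
With no repressor bound, *nolC* is transcribed.
So NolC is produced and active.
YilP is non-functional in this strain, so it has no effect.
With repressor NolC bound, *fenL* is not transcribed.

OFF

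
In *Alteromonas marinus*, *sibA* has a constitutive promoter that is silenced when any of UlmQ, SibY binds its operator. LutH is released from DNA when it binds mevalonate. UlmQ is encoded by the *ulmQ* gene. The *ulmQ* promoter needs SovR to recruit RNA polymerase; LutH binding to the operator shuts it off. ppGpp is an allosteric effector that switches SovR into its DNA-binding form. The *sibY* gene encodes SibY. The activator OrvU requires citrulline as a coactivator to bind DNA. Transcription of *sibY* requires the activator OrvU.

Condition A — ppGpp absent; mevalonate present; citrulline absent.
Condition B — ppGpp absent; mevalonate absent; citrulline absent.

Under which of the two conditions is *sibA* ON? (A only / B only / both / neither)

both

Condition A:
ppGpp is absent, so SovR is inactive.
Mevalonate is present, so LutH is inactive.
Required activator SovR is absent, so *ulmQ* is not transcribed.
So UlmQ is not produced.
Citrulline is absent, so OrvU is inactive.
Required activator OrvU is absent, so *sibY* is not transcribed.
So SibY is not produced.
With no repressor bound, *sibA* is transcribed.
→ *sibA* is ON in A.
Condition B:
ppGpp is absent, so SovR is inactive.
Mevalonate is absent, so LutH is active.
With repressor LutH bound, *ulmQ* is not transcribed.
So UlmQ is not produced.
Citrulline is absent, so OrvU is inactive.
Required activator OrvU is absent, so *sibY* is not transcribed.
So SibY is not produced.
With no repressor bound, *sibA* is transcribed.
→ *sibA* is ON in B.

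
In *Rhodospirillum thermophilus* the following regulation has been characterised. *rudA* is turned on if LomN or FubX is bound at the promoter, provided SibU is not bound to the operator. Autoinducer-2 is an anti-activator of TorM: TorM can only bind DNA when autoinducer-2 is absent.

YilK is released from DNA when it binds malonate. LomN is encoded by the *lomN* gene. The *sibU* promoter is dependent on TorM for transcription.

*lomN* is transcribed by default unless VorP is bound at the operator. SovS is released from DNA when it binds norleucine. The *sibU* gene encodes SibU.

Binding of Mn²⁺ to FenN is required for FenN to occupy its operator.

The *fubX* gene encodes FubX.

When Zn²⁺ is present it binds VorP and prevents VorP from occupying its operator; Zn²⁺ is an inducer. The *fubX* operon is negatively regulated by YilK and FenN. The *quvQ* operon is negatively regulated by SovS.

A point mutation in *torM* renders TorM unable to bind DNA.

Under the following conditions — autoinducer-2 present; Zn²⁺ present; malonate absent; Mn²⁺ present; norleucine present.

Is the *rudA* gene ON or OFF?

TorM is non-functional in this strain, so it has no effect.
Required activator TorM is absent, so *sibU* is not transcribed.
So SibU is not produced.
Zn²⁺ is present, so VorP is inactive.
With no repressor bound, *lomN* is transcribed.
So LomN is produced and active.
Malonate is absent, so YilK is active.
Mn²⁺ is present, so FenN is active.
With repressor YilK bound, *fubX* is not transcribed.
So FubX is not produced.
Activator LomN is present, so *rudA* is transcribed.

ON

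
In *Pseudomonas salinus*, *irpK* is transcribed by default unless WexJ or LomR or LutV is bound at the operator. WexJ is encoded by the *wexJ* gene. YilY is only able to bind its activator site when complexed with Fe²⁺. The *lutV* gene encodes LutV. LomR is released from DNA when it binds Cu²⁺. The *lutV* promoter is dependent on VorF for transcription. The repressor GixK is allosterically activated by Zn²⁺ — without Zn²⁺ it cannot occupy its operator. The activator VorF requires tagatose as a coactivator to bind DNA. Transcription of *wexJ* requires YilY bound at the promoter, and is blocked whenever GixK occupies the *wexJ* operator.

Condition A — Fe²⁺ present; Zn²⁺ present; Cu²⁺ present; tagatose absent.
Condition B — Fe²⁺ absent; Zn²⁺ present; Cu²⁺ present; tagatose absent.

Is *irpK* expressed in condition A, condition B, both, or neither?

both

Condition A:
Fe²⁺ is present, so YilY is active.
Zn²⁺ is present, so GixK is active.
With repressor GixK bound, *wexJ* is not transcribed.
So WexJ is not produced.
Cu²⁺ is present, so LomR is inactive.
Tagatose is absent, so VorF is inactive.
Required activator VorF is absent, so *lutV* is not transcribed.
So LutV is not produced.
With no repressor bound, *irpK* is transcribed.
→ *irpK* is ON in A.
Condition B:
Fe²⁺ is absent, so YilY is inactive.
Zn²⁺ is present, so GixK is active.
With repressor GixK bound, *wexJ* is not transcribed.
So WexJ is not produced.
Cu²⁺ is present, so LomR is inactive.
Tagatose is absent, so VorF is inactive.
Required activator VorF is absent, so *lutV* is not transcribed.
So LutV is not produced.
With no repressor bound, *irpK* is transcribed.
→ *irpK* is ON in B.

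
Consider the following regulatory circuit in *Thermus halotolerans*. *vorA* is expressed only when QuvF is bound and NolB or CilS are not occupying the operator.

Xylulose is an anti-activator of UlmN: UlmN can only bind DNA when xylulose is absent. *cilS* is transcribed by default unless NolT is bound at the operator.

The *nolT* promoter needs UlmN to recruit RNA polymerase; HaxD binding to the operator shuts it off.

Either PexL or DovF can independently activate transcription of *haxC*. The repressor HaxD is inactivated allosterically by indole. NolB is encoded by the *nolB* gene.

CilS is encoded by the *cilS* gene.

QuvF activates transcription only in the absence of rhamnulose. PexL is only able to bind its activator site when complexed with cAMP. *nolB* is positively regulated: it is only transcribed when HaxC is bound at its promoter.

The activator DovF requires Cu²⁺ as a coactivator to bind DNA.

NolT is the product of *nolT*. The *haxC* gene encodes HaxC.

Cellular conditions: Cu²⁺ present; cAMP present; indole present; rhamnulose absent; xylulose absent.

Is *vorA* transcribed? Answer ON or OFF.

Rhamnulose is absent, so QuvF is active.
cAMP is present, so PexL is active.
Cu²⁺ is present, so DovF is active.
Activator PexL is present, so *haxC* is transcribed.
So HaxC is produced and active.
No repressor is bound and HaxC is active, so *nolB* is transcribed.
So NolB is produced and active.
Xylulose is absent, so UlmN is active.
Indole is present, so HaxD is inactive.
No repressor is bound and UlmN is active, so *nolT* is transcribed.
So NolT is produced and active.
With repressor NolT bound, *cilS* is not transcribed.
So CilS is not produced.
With repressor NolB bound, *vorA* is not transcribed.

OFF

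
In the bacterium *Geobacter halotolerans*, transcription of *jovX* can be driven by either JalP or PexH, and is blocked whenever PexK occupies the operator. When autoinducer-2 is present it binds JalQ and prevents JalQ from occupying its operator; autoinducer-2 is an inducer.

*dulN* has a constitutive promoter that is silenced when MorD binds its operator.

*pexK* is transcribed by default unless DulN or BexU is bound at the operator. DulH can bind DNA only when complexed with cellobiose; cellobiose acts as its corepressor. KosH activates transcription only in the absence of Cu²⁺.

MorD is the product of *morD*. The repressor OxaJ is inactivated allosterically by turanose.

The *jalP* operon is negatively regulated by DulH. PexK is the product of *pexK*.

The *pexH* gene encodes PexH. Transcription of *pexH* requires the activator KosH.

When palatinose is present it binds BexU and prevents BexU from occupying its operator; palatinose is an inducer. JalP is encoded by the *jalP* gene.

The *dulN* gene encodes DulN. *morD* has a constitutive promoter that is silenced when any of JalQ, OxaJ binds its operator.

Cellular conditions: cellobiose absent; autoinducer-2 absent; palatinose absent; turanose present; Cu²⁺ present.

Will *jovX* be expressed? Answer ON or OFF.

Cellobiose is absent, so DulH is inactive.
With no repressor bound, *jalP* is transcribed.
So JalP is produced and active.
Cu²⁺ is present, so KosH is inactive.
Required activator KosH is absent, so *pexH* is not transcribed.
So PexH is not produced.
Autoinducer-2 is absent, so JalQ is active.
Turanose is present, so OxaJ is inactive.
With repressor JalQ bound, *morD* is not transcribed.
So MorD is not produced.
With no repressor bound, *dulN* is transcribed.
So DulN is produced and active.
Palatinose is absent, so BexU is active.
With repressor DulN bound, *pexK* is not transcribed.
So PexK is not produced.
Activator JalP is present, so *jovX* is transcribed.

ON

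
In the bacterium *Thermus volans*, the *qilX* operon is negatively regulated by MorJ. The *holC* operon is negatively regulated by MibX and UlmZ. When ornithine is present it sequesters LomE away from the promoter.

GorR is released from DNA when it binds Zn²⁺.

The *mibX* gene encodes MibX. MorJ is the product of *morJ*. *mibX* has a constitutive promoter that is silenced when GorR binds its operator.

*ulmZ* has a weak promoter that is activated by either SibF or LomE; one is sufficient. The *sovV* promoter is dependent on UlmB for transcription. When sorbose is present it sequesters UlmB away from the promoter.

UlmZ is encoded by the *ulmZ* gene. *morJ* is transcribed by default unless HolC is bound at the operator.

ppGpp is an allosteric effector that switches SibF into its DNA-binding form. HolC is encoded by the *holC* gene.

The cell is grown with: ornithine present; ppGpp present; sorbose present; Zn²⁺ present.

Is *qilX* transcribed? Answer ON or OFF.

Zn²⁺ is present, so GorR is inactive.
With no repressor bound, *mibX* is transcribed.
So MibX is produced and active.
ppGpp is present, so SibF is active.
Ornithine is present, so LomE is inactive.
Activator SibF is present, so *ulmZ* is transcribed.
So UlmZ is produced and active.
With repressor MibX bound, *holC* is not transcribed.
So HolC is not produced.
With no repressor bound, *morJ* is transcribed.
So MorJ is produced and active.
With repressor MorJ bound, *qilX* is not transcribed.

OFF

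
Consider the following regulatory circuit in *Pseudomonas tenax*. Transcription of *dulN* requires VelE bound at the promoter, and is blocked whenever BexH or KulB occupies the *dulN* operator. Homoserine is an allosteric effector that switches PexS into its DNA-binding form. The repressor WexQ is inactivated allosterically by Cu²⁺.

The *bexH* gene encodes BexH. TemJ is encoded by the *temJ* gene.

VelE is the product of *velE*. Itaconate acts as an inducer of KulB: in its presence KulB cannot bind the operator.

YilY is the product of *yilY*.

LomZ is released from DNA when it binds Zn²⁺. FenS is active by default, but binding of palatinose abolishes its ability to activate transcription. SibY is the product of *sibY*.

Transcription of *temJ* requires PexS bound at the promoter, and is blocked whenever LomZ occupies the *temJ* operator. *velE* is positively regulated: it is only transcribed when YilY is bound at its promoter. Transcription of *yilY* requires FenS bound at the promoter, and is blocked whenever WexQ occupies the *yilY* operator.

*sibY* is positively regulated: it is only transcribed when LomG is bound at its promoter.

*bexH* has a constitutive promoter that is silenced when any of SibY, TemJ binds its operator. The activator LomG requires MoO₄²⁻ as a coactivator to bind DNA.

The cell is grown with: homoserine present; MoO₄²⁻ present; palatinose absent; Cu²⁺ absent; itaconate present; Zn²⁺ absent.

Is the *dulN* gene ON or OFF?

OFF

Cu²⁺ is absent, so WexQ is active.
Palatinose is absent, so FenS is active.
With repressor WexQ bound, *yilY* is not transcribed.
So YilY is not produced.
Required activator YilY is absent, so *velE* is not transcribed.
So VelE is not produced.
MoO₄²⁻ is present, so LomG is active.
No repressor is bound and LomG is active, so *sibY* is transcribed.
So SibY is produced and active.
Zn²⁺ is absent, so LomZ is active.
Homoserine is present, so PexS is active.
With repressor LomZ bound, *temJ* is not transcribed.
So TemJ is not produced.
With repressor SibY bound, *bexH* is not transcribed.
So BexH is not produced.
Itaconate is present, so KulB is inactive.
Required activator VelE is absent, so *dulN* is not transcribed.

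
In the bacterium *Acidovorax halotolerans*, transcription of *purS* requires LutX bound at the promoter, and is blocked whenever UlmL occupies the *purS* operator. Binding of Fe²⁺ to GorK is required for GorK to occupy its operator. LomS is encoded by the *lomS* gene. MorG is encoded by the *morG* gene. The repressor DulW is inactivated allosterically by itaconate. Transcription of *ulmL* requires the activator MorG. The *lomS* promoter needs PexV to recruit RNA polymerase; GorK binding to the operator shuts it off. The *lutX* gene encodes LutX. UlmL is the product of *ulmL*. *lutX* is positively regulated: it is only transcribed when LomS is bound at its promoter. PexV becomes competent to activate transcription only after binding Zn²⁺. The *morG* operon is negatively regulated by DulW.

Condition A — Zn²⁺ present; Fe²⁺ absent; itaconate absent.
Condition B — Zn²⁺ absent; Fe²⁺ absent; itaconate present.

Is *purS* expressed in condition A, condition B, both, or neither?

A only

Condition A:
Zn²⁺ is present, so PexV is active.
Fe²⁺ is absent, so GorK is inactive.
No repressor is bound and PexV is active, so *lomS* is transcribed.
So LomS is produced and active.
No repressor is bound and LomS is active, so *lutX* is transcribed.
So LutX is produced and active.
Itaconate is absent, so DulW is active.
With repressor DulW bound, *morG* is not transcribed.
So MorG is not produced.
Required activator MorG is absent, so *ulmL* is not transcribed.
So UlmL is not produced.
No repressor is bound and LutX is active, so *purS* is transcribed.
→ *purS* is ON in A.
Condition B:
Zn²⁺ is absent, so PexV is inactive.
Fe²⁺ is absent, so GorK is inactive.
Required activator PexV is absent, so *lomS* is not transcribed.
So LomS is not produced.
Required activator LomS is absent, so *lutX* is not transcribed.
So LutX is not produced.
Itaconate is present, so DulW is inactive.
With no repressor bound, *morG* is transcribed.
So MorG is produced and active.
No repressor is bound and MorG is active, so *ulmL* is transcribed.
So UlmL is produced and active.
With repressor UlmL bound, *purS* is not transcribed.
→ *purS* is OFF in B.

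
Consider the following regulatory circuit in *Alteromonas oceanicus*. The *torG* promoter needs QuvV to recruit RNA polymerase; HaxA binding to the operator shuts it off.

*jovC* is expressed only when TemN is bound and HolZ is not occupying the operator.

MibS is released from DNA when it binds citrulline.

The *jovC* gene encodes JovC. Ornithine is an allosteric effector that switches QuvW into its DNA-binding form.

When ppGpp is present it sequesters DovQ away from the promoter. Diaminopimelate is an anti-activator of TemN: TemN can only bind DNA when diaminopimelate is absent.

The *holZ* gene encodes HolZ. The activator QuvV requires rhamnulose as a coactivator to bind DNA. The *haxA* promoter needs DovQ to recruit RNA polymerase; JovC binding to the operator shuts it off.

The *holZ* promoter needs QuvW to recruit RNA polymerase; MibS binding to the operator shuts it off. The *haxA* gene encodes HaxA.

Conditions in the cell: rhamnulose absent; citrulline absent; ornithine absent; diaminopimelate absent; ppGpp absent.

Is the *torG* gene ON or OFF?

OFF

ppGpp is absent, so DovQ is active.
Citrulline is absent, so MibS is active.
Ornithine is absent, so QuvW is inactive.
With repressor MibS bound, *holZ* is not transcribed.
So HolZ is not produced.
Diaminopimelate is absent, so TemN is active.
No repressor is bound and TemN is active, so *jovC* is transcribed.
So JovC is produced and active.
With repressor JovC bound, *haxA* is not transcribed.
So HaxA is not produced.
Rhamnulose is absent, so QuvV is inactive.
Required activator QuvV is absent, so *torG* is not transcribed.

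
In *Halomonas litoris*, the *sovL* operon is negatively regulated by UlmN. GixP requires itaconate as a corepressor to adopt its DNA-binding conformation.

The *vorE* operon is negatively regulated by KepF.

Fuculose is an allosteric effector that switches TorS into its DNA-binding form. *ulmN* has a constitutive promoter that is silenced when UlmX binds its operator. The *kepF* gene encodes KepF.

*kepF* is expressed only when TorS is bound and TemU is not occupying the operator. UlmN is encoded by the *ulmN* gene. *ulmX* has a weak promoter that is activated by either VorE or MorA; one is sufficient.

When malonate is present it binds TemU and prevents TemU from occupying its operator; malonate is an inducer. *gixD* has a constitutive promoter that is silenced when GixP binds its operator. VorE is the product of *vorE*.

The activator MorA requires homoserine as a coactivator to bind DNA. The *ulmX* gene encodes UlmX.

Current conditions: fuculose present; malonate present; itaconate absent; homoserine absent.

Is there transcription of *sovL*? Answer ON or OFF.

Malonate is present, so TemU is inactive.
Fuculose is present, so TorS is active.
No repressor is bound and TorS is active, so *kepF* is transcribed.
So KepF is produced and active.
With repressor KepF bound, *vorE* is not transcribed.
So VorE is not produced.
Homoserine is absent, so MorA is inactive.
No activator is available at the *ulmX* promoter, so *ulmX* is not transcribed.
So UlmX is not produced.
With no repressor bound, *ulmN* is transcribed.
So UlmN is produced and active.
With repressor UlmN bound, *sovL* is not transcribed.

OFF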